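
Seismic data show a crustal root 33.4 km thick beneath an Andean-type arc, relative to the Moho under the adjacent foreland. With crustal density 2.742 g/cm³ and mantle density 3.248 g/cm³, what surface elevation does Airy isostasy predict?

Balancing pressure at the compensation depth: ρ_c h = (ρ_m − ρ_c) r.
h = r (ρ_m − ρ_c) / ρ_c = 33.4 km × (3.248 − 2.742) / 2.742 = 6.16 km.

6.16 km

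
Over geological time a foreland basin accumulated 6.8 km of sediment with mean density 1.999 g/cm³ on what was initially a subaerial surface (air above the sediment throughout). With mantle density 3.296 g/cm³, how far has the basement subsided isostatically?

4.12 km

Subaerial load: s = t ρ_sed / ρ_m = 6.8 km × 1.999/3.296 = 4.12 km.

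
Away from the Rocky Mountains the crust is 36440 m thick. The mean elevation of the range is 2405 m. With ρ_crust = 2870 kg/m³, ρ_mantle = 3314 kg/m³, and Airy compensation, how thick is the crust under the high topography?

54400 m

Root depth r = h ρ_c / (ρ_m − ρ_c) = 2405 m × 2870 / 444 = 15550 m.
Total thickness = T + h + r = 36440 m + 2405 m + 15550 m = 54400 m.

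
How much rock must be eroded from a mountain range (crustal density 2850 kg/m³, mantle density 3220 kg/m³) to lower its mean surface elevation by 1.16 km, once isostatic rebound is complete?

10.1 km

Net drop Δ = e − u = e − e ρ_c/ρ_m = e (ρ_m − ρ_c)/ρ_m.
e = Δ ρ_m/(ρ_m − ρ_c) = 1.16 km × 3220/370 = 10.1 km.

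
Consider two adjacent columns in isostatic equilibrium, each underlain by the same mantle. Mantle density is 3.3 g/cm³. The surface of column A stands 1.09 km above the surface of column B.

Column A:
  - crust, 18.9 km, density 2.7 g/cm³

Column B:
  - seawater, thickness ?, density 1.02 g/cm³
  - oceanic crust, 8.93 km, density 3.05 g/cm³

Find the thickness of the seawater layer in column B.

Take the compensation level at the base of the deeper column (depth z_c below the surface of column A) and equate Σ ρ_i t_i down to z_c; mantle fills any gap and the z_c terms cancel.
Column A: 18.9×2.7 + (z_c − 18.9)×3.3
Column B: 1.09×0 + x×1.02 + 8.93×3.05 + (z_c − 1.09 − 8.93 − x)×3.3
The z_c×3.3 term appears on both sides and cancels. Collect the known terms of each column as K = Σ(ρt)_known − 3.3 × (depth of known layers): K_A = 51.03 − 3.3×18.9 = −11.34; K_B = 27.2365 − 3.3×(1.09 + 8.93) = −5.8295.
Balance: K_A = K_B − x×(3.3 − 1.02), so x = (K_B − K_A)/(3.3 − 1.02) = 5.5105/2.28 = 2.42 km.

2.42 km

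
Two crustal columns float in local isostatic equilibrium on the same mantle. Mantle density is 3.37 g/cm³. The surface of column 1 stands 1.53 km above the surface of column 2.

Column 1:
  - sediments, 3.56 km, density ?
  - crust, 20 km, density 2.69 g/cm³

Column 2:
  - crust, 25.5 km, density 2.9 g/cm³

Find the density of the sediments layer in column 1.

2.38 g/cm³

Take the compensation level at the base of the deeper column (depth z_c below the surface of column 1) and equate Σ ρ_i t_i down to z_c; mantle fills any gap and the z_c terms cancel.
Column 1: 3.56×ρ + 20×2.69 + (z_c − 23.56)×3.37
Column 2: 1.53×0 + 25.5×2.9 + (z_c − 1.53 − 25.5)×3.37
The z_c×3.37 term appears on both sides and cancels. Collect the known terms of each column as K = Σ(ρt)_known − 3.37 × (depth of known layers): K_1 = 53.8 − 3.37×23.56 = −25.5972; K_2 = 73.95 − 3.37×(1.53 + 25.5) = −17.1411.
Balance: K_1 + 3.56×ρ = K_2, so ρ = (K_2 − K_1)/3.56 = 8.4561/3.56 = 2.38 g/cm³.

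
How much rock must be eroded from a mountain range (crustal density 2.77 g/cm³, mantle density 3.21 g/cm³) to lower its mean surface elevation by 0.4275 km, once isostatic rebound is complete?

Net drop Δ = e − u = e − e ρ_c/ρ_m = e (ρ_m − ρ_c)/ρ_m.
e = Δ ρ_m/(ρ_m − ρ_c) = 0.4275 km × 3.21/0.44 = 3.12 km.

3.12 km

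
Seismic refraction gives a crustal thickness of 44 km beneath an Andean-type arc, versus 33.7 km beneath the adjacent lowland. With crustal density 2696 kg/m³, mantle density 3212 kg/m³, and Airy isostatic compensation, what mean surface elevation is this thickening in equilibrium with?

1.65 km

Excess crust Δ = 44 km − 33.7 km = 10.3 km, split between elevation h and root r with h + r = Δ.
Airy balance ρ_c h = (ρ_m − ρ_c) r gives r = h ρ_c/(ρ_m − ρ_c), so h (1 + ρ_c/(ρ_m − ρ_c)) = Δ, i.e. h = Δ (ρ_m − ρ_c)/ρ_m.
h = 10.3 km × 516/3212 = 1.65 km.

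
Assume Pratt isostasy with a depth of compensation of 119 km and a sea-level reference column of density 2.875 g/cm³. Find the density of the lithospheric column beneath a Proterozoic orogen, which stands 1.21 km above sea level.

Pratt balance: ρ_ref D = ρ (D + h).
ρ = ρ_ref D/(D + h) = 2.875 × 119 km/(119 km + 1.21 km) = 2.85 g/cm³.

2.85 g/cm³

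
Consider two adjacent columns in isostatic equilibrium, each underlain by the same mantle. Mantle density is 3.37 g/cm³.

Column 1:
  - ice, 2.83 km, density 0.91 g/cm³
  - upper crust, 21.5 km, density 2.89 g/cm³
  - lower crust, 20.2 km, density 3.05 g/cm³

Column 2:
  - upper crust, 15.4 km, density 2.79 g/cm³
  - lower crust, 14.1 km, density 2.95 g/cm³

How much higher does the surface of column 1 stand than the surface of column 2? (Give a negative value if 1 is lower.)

2.64 km

For any compensation level in the mantle, the mantle terms cancel and isostasy reduces to e = (Σt_1 − Σt_2) − (Σ(ρt)_1 − Σ(ρt)_2) / ρ_m.
Σt_1 = 44.53 km; Σt_2 = 29.5 km; Σ(ρt)_1 = 126.3203; Σ(ρt)_2 = 84.561 (in km·g/cm³).
e = (44.53 − 29.5) − (126.3203 − 84.561) / 3.37 = 2.64 km.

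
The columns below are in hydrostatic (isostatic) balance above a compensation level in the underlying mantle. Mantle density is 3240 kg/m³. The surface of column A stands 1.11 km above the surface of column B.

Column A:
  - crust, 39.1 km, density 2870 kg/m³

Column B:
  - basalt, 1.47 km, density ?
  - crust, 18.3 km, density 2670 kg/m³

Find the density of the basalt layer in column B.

Take the compensation level at the base of the deeper column (depth z_c below the surface of column A) and equate Σ ρ_i t_i down to z_c; mantle fills any gap and the z_c terms cancel.
Column A: 39.1×2870 + (z_c − 39.1)×3240
Column B: 1.11×0 + 1.47×ρ + 18.3×2670 + (z_c − 1.11 − 19.77)×3240
The z_c×3240 term appears on both sides and cancels. Collect the known terms of each column as K = Σ(ρt)_known − 3240 × (depth of known layers): K_A = 112217 − 3240×39.1 = −14467; K_B = 48861 − 3240×(1.11 + 19.77) = −18790.2.
Balance: K_A = K_B + 1.47×ρ, so ρ = (K_A − K_B)/1.47 = 4323.2/1.47 = 2940 kg/m³.

2940 kg/m³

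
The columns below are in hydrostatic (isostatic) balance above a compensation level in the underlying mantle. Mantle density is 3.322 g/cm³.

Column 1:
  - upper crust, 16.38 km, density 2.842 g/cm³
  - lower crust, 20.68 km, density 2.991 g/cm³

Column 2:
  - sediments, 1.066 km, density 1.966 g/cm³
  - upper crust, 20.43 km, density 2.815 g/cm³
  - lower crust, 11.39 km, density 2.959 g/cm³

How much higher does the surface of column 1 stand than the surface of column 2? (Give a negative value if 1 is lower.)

−0.37 km

For any compensation level in the mantle, the mantle terms cancel and isostasy reduces to e = (Σt_1 − Σt_2) − (Σ(ρt)_1 − Σ(ρt)_2) / ρ_m.
Σt_1 = 37.06 km; Σt_2 = 32.886 km; Σ(ρt)_1 = 108.40584; Σ(ρt)_2 = 93.309216 (in km·g/cm³).
e = (37.06 − 32.886) − (108.40584 − 93.309216) / 3.322 = −0.37 km.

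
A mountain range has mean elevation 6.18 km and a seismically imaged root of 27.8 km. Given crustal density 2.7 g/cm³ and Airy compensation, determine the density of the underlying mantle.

Airy balance: ρ_c h = (ρ_m − ρ_c) r → ρ_m = ρ_c (1 + h/r).
ρ_m = 2.7 × (1 + 6.18 km/27.8 km) = 3.3 g/cm³.

3.3 g/cm³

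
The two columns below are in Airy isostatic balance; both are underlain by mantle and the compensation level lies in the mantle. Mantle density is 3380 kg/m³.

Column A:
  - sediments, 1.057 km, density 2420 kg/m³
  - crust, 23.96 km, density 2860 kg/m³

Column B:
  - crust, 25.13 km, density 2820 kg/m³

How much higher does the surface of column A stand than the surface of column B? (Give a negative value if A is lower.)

For any compensation level in the mantle, the mantle terms cancel and isostasy reduces to e = (Σt_A − Σt_B) − (Σ(ρt)_A − Σ(ρt)_B) / ρ_m.
Σt_A = 25.017 km; Σt_B = 25.13 km; Σ(ρt)_A = 71083.54; Σ(ρt)_B = 70866.6 (in km·kg/m³).
e = (25.017 − 25.13) − (71083.54 − 70866.6) / 3380 = −0.177 km.

−0.177 km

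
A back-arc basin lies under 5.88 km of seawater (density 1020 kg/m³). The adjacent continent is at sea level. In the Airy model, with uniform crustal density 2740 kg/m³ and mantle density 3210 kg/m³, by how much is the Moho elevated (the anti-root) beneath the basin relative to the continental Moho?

21.5 km

In Airy isostatic equilibrium: replacing crust with seawater at the top is compensated by replacing crust with mantle at the base: d (ρ_c − ρ_w) = a (ρ_m − ρ_c).
a = d (ρ_c − ρ_w)/(ρ_m − ρ_c) = 5.88 km × 1720/470 = 21.5 km.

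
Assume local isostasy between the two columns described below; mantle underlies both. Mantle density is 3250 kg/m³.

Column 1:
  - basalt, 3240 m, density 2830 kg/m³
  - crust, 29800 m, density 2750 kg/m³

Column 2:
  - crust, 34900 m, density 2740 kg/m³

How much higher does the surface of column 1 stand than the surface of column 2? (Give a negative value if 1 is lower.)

−473 m

For any compensation level in the mantle, the mantle terms cancel and isostasy reduces to e = (Σt_1 − Σt_2) − (Σ(ρt)_1 − Σ(ρt)_2) / ρ_m.
Σt_1 = 33040 m; Σt_2 = 34900 m; Σ(ρt)_1 = 91119200; Σ(ρt)_2 = 95626000 (in m·kg/m³).
e = (33040 − 34900) − (91119200 − 95626000) / 3250 = −473 m.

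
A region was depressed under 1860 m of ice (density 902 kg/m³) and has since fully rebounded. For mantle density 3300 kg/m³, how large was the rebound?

508 m

Removing the load lets mantle flow back in; uplift u satisfies ρ_ice t = ρ_m u.
u = t ρ_ice/ρ_m = 1860 m × 902/3300 = 508 m.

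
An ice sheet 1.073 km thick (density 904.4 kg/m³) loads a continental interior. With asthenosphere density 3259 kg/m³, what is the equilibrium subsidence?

Balancing pressure at the compensation depth: the ice load ρ_ice t is balanced by mantle displaced below, ρ_m s.
s = t ρ_ice / ρ_m = 1.073 km × 904.4/3259 = 0.298 km.

0.298 km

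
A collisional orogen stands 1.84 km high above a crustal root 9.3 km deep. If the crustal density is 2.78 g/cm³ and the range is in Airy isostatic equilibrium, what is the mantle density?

Airy balance: ρ_c h = (ρ_m − ρ_c) r → ρ_m = ρ_c (1 + h/r).
ρ_m = 2.78 × (1 + 1.84 km/9.3 km) = 3.33 g/cm³.

3.33 g/cm³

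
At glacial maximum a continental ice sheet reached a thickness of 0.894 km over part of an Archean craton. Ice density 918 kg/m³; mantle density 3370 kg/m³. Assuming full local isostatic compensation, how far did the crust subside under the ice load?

By Archimedes' principle applied to the lithosphere: the ice load ρ_ice t is balanced by mantle displaced below, ρ_m s.
s = t ρ_ice / ρ_m = 0.894 km × 918/3370 = 0.244 km.

0.244 km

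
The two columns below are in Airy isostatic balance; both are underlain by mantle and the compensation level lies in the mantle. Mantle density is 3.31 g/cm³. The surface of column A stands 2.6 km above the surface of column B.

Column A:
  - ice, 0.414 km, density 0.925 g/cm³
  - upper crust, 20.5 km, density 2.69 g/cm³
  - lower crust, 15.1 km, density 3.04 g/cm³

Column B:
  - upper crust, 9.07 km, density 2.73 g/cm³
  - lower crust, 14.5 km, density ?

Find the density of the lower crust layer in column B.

3.04 g/cm³

Take the compensation level at the base of the deeper column (depth z_c below the surface of column A) and equate Σ ρ_i t_i down to z_c; mantle fills any gap and the z_c terms cancel.
Column A: 0.414×0.925 + 20.5×2.69 + 15.1×3.04 + (z_c − 36.014)×3.31
Column B: 2.6×0 + 9.07×2.73 + 14.5×ρ + (z_c − 2.6 − 23.57)×3.31
The z_c×3.31 term appears on both sides and cancels. Collect the known terms of each column as K = Σ(ρt)_known − 3.31 × (depth of known layers): K_A = 101.43195 − 3.31×36.014 = −17.77439; K_B = 24.7611 − 3.31×(2.6 + 23.57) = −61.8616.
Balance: K_A = K_B + 14.5×ρ, so ρ = (K_A − K_B)/14.5 = 44.0872/14.5 = 3.04 g/cm³.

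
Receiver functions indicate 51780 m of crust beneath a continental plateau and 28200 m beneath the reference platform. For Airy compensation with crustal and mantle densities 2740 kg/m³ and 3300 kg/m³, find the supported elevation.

Excess crust Δ = 51780 m − 28200 m = 23580 m, split between elevation h and root r with h + r = Δ.
Airy balance ρ_c h = (ρ_m − ρ_c) r gives r = h ρ_c/(ρ_m − ρ_c), so h (1 + ρ_c/(ρ_m − ρ_c)) = Δ, i.e. h = Δ (ρ_m − ρ_c)/ρ_m.
h = 23580 m × 560/3300 = 4000 m.

4000 m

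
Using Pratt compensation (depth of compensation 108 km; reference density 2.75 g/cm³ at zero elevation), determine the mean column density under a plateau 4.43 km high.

2.64 g/cm³

Pratt balance: ρ_ref D = ρ (D + h).
ρ = ρ_ref D/(D + h) = 2.75 × 108 km/(108 km + 4.43 km) = 2.64 g/cm³.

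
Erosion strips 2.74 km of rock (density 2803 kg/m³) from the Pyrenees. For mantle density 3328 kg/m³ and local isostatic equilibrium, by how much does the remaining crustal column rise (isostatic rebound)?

Unloading: uplift u = e ρ_c/ρ_m = 2.74 km × 2803/3328 = 2.31 km.

2.31 km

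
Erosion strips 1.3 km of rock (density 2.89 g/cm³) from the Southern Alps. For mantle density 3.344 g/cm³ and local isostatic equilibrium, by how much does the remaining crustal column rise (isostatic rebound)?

1.12 km

Unloading: uplift u = e ρ_c/ρ_m = 1.3 km × 2.89/3.344 = 1.12 km.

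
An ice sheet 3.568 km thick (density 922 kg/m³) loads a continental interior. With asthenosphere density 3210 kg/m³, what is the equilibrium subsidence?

1.02 km

By Archimedes' principle applied to the lithosphere: the ice load ρ_ice t is balanced by mantle displaced below, ρ_m s.
s = t ρ_ice / ρ_m = 3.568 km × 922/3210 = 1.02 km.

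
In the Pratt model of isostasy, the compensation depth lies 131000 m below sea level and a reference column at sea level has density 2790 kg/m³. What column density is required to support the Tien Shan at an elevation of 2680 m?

Pratt balance: ρ_ref D = ρ (D + h).
ρ = ρ_ref D/(D + h) = 2790 × 131000 m/(131000 m + 2680 m) = 2730 kg/m³.

2730 kg/m³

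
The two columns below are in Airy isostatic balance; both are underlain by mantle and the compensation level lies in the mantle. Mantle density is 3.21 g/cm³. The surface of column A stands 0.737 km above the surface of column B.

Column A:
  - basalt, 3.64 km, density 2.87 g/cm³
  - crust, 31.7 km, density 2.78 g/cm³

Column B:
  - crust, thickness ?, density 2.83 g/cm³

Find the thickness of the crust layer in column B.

Take the compensation level at the base of the deeper column (depth z_c below the surface of column A) and equate Σ ρ_i t_i down to z_c; mantle fills any gap and the z_c terms cancel.
Column A: 3.64×2.87 + 31.7×2.78 + (z_c − 35.34)×3.21
Column B: 0.737×0 + x×2.83 + (z_c − 0.737 − 0 − x)×3.21
The z_c×3.21 term appears on both sides and cancels. Collect the known terms of each column as K = Σ(ρt)_known − 3.21 × (depth of known layers): K_A = 98.5728 − 3.21×35.34 = −14.8686; K_B = 0 − 3.21×(0.737 + 0) = −2.36577.
Balance: K_A = K_B − x×(3.21 − 2.83), so x = (K_B − K_A)/(3.21 − 2.83) = 12.5028/0.38 = 32.9 km.

32.9 km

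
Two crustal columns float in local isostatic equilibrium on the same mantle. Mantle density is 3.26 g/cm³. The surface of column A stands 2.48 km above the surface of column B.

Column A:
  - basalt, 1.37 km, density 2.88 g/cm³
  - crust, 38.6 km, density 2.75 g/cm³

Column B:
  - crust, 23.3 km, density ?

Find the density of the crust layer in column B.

2.74 g/cm³

Take the compensation level at the base of the deeper column (depth z_c below the surface of column A) and equate Σ ρ_i t_i down to z_c; mantle fills any gap and the z_c terms cancel.
Column A: 1.37×2.88 + 38.6×2.75 + (z_c − 39.97)×3.26
Column B: 2.48×0 + 23.3×ρ + (z_c − 2.48 − 23.3)×3.26
The z_c×3.26 term appears on both sides and cancels. Collect the known terms of each column as K = Σ(ρt)_known − 3.26 × (depth of known layers): K_A = 110.0956 − 3.26×39.97 = −20.2066; K_B = 0 − 3.26×(2.48 + 23.3) = −84.0428.
Balance: K_A = K_B + 23.3×ρ, so ρ = (K_A − K_B)/23.3 = 63.8362/23.3 = 2.74 g/cm³.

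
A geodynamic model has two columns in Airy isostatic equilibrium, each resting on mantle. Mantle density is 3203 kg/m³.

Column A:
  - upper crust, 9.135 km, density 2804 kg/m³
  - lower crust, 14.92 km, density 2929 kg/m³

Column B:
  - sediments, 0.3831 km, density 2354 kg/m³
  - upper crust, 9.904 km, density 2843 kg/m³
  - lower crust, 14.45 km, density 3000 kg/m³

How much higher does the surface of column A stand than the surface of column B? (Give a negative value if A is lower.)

For any compensation level in the mantle, the mantle terms cancel and isostasy reduces to e = (Σt_A − Σt_B) − (Σ(ρt)_A − Σ(ρt)_B) / ρ_m.
Σt_A = 24.055 km; Σt_B = 24.7371 km; Σ(ρt)_A = 69315.22; Σ(ρt)_B = 72408.8894 (in km·kg/m³).
e = (24.055 − 24.7371) − (69315.22 − 72408.8894) / 3203 = 0.284 km.

0.284 km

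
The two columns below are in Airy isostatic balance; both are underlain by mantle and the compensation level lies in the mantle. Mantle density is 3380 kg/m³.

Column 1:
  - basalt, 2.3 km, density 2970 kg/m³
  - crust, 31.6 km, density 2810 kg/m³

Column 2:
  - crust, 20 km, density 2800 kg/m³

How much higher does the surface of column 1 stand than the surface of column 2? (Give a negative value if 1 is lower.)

For any compensation level in the mantle, the mantle terms cancel and isostasy reduces to e = (Σt_1 − Σt_2) − (Σ(ρt)_1 − Σ(ρt)_2) / ρ_m.
Σt_1 = 33.9 km; Σt_2 = 20 km; Σ(ρt)_1 = 95627; Σ(ρt)_2 = 56000 (in km·kg/m³).
e = (33.9 − 20) − (95627 − 56000) / 3380 = 2.18 km.

2.18 km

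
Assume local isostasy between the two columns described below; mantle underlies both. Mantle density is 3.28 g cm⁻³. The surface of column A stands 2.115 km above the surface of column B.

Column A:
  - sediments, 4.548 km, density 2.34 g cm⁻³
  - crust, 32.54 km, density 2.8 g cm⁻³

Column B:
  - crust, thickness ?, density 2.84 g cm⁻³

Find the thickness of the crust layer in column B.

29.4 km

Take the compensation level at the base of the deeper column (depth z_c below the surface of column A) and equate Σ ρ_i t_i down to z_c; mantle fills any gap and the z_c terms cancel.
Column A: 4.548×2.34 + 32.54×2.8 + (z_c − 37.088)×3.28
Column B: 2.115×0 + x×2.84 + (z_c − 2.115 − 0 − x)×3.28
The z_c×3.28 term appears on both sides and cancels. Collect the known terms of each column as K = Σ(ρt)_known − 3.28 × (depth of known layers): K_A = 101.75432 − 3.28×37.088 = −19.89432; K_B = 0 − 3.28×(2.115 + 0) = −6.9372.
Balance: K_A = K_B − x×(3.28 − 2.84), so x = (K_B − K_A)/(3.28 − 2.84) = 12.9571/0.44 = 29.4 km.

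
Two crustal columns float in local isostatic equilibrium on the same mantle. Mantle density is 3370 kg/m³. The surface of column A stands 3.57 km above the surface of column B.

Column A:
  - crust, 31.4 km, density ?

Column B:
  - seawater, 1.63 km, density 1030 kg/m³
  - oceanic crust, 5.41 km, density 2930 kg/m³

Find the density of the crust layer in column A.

2790 kg/m³

Take the compensation level at the base of the deeper column (depth z_c below the surface of column A) and equate Σ ρ_i t_i down to z_c; mantle fills any gap and the z_c terms cancel.
Column A: 31.4×ρ + (z_c − 31.4)×3370
Column B: 3.57×0 + 1.63×1030 + 5.41×2930 + (z_c − 3.57 − 7.04)×3370
The z_c×3370 term appears on both sides and cancels. Collect the known terms of each column as K = Σ(ρt)_known − 3370 × (depth of known layers): K_A = 0 − 3370×31.4 = −105818; K_B = 17530.2 − 3370×(3.57 + 7.04) = −18225.5.
Balance: K_A + 31.4×ρ = K_B, so ρ = (K_B − K_A)/31.4 = 87592.5/31.4 = 2790 kg/m³.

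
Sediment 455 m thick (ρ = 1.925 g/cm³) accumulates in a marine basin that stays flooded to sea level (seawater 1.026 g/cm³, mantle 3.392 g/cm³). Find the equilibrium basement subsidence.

Submarine loading: the sediment displaces seawater, and the subsidence is in turn flooded, so s (ρ_m − ρ_w) = t (ρ_sed − ρ_w).
s = 455 m × (1.925 − 1.026) / (3.392 − 1.026) = 173 m.

173 m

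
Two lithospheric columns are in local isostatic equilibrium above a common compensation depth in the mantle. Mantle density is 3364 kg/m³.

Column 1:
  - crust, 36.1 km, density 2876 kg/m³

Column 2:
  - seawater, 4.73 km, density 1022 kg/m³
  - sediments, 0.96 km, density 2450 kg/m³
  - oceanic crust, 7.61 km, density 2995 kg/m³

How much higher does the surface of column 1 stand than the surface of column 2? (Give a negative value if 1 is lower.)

For any compensation level in the mantle, the mantle terms cancel and isostasy reduces to e = (Σt_1 − Σt_2) − (Σ(ρt)_1 − Σ(ρt)_2) / ρ_m.
Σt_1 = 36.1 km; Σt_2 = 13.3 km; Σ(ρt)_1 = 103823.6; Σ(ρt)_2 = 29978.01 (in km·kg/m³).
e = (36.1 − 13.3) − (103823.6 − 29978.01) / 3364 = 0.848 km.

0.848 km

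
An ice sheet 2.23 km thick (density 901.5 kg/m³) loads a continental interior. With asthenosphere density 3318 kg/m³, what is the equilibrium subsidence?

Balancing pressure at the compensation depth: the ice load ρ_ice t is balanced by mantle displaced below, ρ_m s.
s = t ρ_ice / ρ_m = 2.23 km × 901.5/3318 = 0.606 km.

0.606 km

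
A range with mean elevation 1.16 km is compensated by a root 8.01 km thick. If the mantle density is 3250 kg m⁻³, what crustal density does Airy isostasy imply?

2840 kg m⁻³

ρ_c h = (ρ_m − ρ_c) r → ρ_c (h + r) = ρ_m r → ρ_c = ρ_m r / (h + r).
ρ_c = 3250 × 8.01 km / (1.16 km + 8.01 km) = 2840 kg m⁻³.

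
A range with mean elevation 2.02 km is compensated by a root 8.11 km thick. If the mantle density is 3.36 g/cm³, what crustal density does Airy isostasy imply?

ρ_c h = (ρ_m − ρ_c) r → ρ_c (h + r) = ρ_m r → ρ_c = ρ_m r / (h + r).
ρ_c = 3.36 × 8.11 km / (2.02 km + 8.11 km) = 2.69 g/cm³.

2.69 g/cm³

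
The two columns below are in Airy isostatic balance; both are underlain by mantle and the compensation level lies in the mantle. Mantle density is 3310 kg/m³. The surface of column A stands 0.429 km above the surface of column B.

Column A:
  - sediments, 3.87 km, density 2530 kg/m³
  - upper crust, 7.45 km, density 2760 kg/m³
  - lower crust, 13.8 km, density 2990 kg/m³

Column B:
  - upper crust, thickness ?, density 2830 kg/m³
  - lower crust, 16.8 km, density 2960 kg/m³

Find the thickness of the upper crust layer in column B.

Take the compensation level at the base of the deeper column (depth z_c below the surface of column A) and equate Σ ρ_i t_i down to z_c; mantle fills any gap and the z_c terms cancel.
Column A: 3.87×2530 + 7.45×2760 + 13.8×2990 + (z_c − 25.12)×3310
Column B: 0.429×0 + x×2830 + 16.8×2960 + (z_c − 0.429 − 16.8 − x)×3310
The z_c×3310 term appears on both sides and cancels. Collect the known terms of each column as K = Σ(ρt)_known − 3310 × (depth of known layers): K_A = 71615.1 − 3310×25.12 = −11532.1; K_B = 49728 − 3310×(0.429 + 16.8) = −7299.99.
Balance: K_A = K_B − x×(3310 − 2830), so x = (K_B − K_A)/(3310 − 2830) = 4232.11/480 = 8.82 km.

8.82 km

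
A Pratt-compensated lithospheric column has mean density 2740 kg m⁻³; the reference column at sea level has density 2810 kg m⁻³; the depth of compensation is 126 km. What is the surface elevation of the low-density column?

ρ_ref D = ρ (D + h) → h = D (ρ_ref − ρ)/ρ.
h = 126 km × (2810 − 2740)/2740 = 3.22 km.

3.22 km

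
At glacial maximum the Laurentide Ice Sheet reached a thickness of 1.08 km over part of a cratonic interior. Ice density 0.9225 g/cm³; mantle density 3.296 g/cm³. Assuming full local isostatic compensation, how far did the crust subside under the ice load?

0.302 km

In Airy isostatic equilibrium: the ice load ρ_ice t is balanced by mantle displaced below, ρ_m s.
s = t ρ_ice / ρ_m = 1.08 km × 0.9225/3.296 = 0.302 km.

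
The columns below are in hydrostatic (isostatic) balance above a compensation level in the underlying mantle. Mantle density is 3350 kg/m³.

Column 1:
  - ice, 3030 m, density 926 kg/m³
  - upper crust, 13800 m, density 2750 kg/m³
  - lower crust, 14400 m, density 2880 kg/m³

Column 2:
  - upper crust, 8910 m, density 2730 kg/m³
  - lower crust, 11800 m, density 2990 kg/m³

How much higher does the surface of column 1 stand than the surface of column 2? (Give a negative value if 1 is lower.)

For any compensation level in the mantle, the mantle terms cancel and isostasy reduces to e = (Σt_1 − Σt_2) − (Σ(ρt)_1 − Σ(ρt)_2) / ρ_m.
Σt_1 = 31230 m; Σt_2 = 20710 m; Σ(ρt)_1 = 82227780; Σ(ρt)_2 = 59606300 (in m·kg/m³).
e = (31230 − 20710) − (82227780 − 59606300) / 3350 = 3770 m.

3770 m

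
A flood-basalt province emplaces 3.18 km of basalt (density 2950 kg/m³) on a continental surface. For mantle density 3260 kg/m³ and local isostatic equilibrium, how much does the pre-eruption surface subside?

Subaerial loading: s = t ρ_load / ρ_m.
s = 3.18 km × 2950/3260 = 2.88 km.

2.88 km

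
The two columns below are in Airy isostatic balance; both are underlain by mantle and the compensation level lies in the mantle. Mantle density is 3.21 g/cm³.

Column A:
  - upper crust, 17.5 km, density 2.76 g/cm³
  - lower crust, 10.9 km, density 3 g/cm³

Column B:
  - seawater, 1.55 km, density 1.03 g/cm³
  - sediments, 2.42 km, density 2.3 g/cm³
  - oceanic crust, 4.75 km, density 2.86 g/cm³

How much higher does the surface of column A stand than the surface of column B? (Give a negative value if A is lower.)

0.91 km

For any compensation level in the mantle, the mantle terms cancel and isostasy reduces to e = (Σt_A − Σt_B) − (Σ(ρt)_A − Σ(ρt)_B) / ρ_m.
Σt_A = 28.4 km; Σt_B = 8.72 km; Σ(ρt)_A = 81; Σ(ρt)_B = 20.7475 (in km·g/cm³).
e = (28.4 − 8.72) − (81 − 20.7475) / 3.21 = 0.91 km.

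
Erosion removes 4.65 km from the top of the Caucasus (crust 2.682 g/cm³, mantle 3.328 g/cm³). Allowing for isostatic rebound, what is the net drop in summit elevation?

Rebound u = e ρ_c/ρ_m = 4.65 km × 2.682/3.328 = 3.747 km.
Net surface drop = e − u = 4.65 km − 3.747 km = e (ρ_m − ρ_c)/ρ_m = 0.903 km.

0.903 km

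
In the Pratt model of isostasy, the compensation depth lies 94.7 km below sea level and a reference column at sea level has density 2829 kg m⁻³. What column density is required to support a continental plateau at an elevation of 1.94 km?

Pratt balance: ρ_ref D = ρ (D + h).
ρ = ρ_ref D/(D + h) = 2829 × 94.7 km/(94.7 km + 1.94 km) = 2770 kg m⁻³.

2770 kg m⁻³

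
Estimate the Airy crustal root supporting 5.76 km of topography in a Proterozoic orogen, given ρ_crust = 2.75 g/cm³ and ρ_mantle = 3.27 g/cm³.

30.5 km

Balancing pressure at the compensation depth: the weight of the topography is balanced by the buoyancy of the root, ρ_c h = (ρ_m − ρ_c) r.
r = h · ρ_c / (ρ_m − ρ_c) = 5.76 km × 2.75 / (3.27 − 2.75) = 30.5 km.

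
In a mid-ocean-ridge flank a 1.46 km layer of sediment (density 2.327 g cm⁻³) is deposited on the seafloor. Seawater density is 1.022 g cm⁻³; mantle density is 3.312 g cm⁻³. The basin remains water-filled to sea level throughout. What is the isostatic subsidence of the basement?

Submarine loading: the sediment displaces seawater, and the subsidence is in turn flooded, so s (ρ_m − ρ_w) = t (ρ_sed − ρ_w).
s = 1.46 km × (2.327 − 1.022) / (3.312 − 1.022) = 0.832 km.

0.832 km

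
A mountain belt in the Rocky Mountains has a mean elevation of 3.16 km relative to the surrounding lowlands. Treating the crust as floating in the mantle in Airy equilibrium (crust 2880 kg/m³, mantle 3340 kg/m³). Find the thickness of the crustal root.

19.8 km

By Archimedes' principle applied to the lithosphere: the weight of the topography is balanced by the buoyancy of the root, ρ_c h = (ρ_m − ρ_c) r.
r = h · ρ_c / (ρ_m − ρ_c) = 3.16 km × 2880 / (3340 − 2880) = 19.8 km.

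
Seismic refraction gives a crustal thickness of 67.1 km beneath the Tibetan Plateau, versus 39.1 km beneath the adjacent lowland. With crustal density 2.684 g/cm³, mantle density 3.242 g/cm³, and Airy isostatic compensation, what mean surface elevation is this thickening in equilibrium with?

Excess crust Δ = 67.1 km − 39.1 km = 28 km, split between elevation h and root r with h + r = Δ.
Airy balance ρ_c h = (ρ_m − ρ_c) r gives r = h ρ_c/(ρ_m − ρ_c), so h (1 + ρ_c/(ρ_m − ρ_c)) = Δ, i.e. h = Δ (ρ_m − ρ_c)/ρ_m.
h = 28 km × 0.558/3.242 = 4.82 km.

4.82 km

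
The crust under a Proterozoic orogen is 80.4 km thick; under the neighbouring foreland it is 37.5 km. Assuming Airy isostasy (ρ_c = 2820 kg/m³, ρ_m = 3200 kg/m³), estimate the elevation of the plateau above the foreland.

Excess crust Δ = 80.4 km − 37.5 km = 42.9 km, split between elevation h and root r with h + r = Δ.
Airy balance ρ_c h = (ρ_m − ρ_c) r gives r = h ρ_c/(ρ_m − ρ_c), so h (1 + ρ_c/(ρ_m − ρ_c)) = Δ, i.e. h = Δ (ρ_m − ρ_c)/ρ_m.
h = 42.9 km × 380/3200 = 5.09 km.

5.09 km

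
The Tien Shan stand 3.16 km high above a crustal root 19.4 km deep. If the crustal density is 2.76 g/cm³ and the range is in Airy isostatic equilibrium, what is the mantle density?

Airy balance: ρ_c h = (ρ_m − ρ_c) r → ρ_m = ρ_c (1 + h/r).
ρ_m = 2.76 × (1 + 3.16 km/19.4 km) = 3.21 g/cm³.

3.21 g/cm³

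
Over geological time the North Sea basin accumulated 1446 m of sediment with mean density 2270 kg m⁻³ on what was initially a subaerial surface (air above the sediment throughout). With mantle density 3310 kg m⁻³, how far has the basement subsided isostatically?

992 m

Subaerial load: s = t ρ_sed / ρ_m = 1446 m × 2270/3310 = 992 m.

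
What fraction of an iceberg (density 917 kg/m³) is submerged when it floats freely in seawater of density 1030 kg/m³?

Submerged fraction = ρ_obj/ρ_fluid = 917/1030 = 0.89.

0.89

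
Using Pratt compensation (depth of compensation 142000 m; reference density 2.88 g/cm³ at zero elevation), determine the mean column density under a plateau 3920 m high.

2.8 g/cm³

Pratt balance: ρ_ref D = ρ (D + h).
ρ = ρ_ref D/(D + h) = 2.88 × 142000 m/(142000 m + 3920 m) = 2.8 g/cm³.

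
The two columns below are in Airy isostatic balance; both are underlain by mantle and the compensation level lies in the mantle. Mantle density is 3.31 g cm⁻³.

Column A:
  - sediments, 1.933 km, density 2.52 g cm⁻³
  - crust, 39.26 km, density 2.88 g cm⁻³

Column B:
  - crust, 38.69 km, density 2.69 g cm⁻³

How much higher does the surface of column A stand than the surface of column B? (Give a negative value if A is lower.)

For any compensation level in the mantle, the mantle terms cancel and isostasy reduces to e = (Σt_A − Σt_B) − (Σ(ρt)_A − Σ(ρt)_B) / ρ_m.
Σt_A = 41.193 km; Σt_B = 38.69 km; Σ(ρt)_A = 117.93996; Σ(ρt)_B = 104.0761 (in km·g cm⁻³).
e = (41.193 − 38.69) − (117.93996 − 104.0761) / 3.31 = −1.69 km.

−1.69 km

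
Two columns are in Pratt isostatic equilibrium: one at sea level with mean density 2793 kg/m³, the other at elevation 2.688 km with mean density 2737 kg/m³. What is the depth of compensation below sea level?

ρ_ref D = ρ (D + h) → D (ρ_ref − ρ) = ρ h.
D = ρ h/(ρ_ref − ρ) = 2737 × 2.688 km/(2793 − 2737) = 131 km.

131 km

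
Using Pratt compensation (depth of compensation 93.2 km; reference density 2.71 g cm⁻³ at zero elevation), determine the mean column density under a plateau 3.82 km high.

Pratt balance: ρ_ref D = ρ (D + h).
ρ = ρ_ref D/(D + h) = 2.71 × 93.2 km/(93.2 km + 3.82 km) = 2.6 g cm⁻³.

2.6 g cm⁻³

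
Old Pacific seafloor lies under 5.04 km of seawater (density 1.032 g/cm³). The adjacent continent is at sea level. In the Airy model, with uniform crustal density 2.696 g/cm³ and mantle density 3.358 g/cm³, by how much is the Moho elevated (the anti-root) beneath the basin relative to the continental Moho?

Isostatic balance requires: replacing crust with seawater at the top is compensated by replacing crust with mantle at the base: d (ρ_c − ρ_w) = a (ρ_m − ρ_c).
a = d (ρ_c − ρ_w)/(ρ_m − ρ_c) = 5.04 km × 1.664/0.662 = 12.7 km.

12.7 km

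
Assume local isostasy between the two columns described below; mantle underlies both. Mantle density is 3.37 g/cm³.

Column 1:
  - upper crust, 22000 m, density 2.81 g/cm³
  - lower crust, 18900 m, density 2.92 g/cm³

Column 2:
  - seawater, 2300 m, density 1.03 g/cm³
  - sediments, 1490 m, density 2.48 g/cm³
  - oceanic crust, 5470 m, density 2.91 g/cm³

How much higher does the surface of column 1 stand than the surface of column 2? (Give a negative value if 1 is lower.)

3440 m

For any compensation level in the mantle, the mantle terms cancel and isostasy reduces to e = (Σt_1 − Σt_2) − (Σ(ρt)_1 − Σ(ρt)_2) / ρ_m.
Σt_1 = 40900 m; Σt_2 = 9260 m; Σ(ρt)_1 = 117008; Σ(ρt)_2 = 21981.9 (in m·g/cm³).
e = (40900 − 9260) − (117008 − 21981.9) / 3.37 = 3440 m.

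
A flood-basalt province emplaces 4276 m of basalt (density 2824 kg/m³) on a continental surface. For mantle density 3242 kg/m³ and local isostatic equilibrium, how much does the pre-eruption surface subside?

3720 m

Subaerial loading: s = t ρ_load / ρ_m.
s = 4276 m × 2824/3242 = 3720 m.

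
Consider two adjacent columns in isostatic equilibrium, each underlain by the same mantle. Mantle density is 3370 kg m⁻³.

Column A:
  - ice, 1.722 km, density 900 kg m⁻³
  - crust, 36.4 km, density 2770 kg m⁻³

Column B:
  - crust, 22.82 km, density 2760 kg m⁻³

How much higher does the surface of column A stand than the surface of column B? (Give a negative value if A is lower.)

3.61 km

For any compensation level in the mantle, the mantle terms cancel and isostasy reduces to e = (Σt_A − Σt_B) − (Σ(ρt)_A − Σ(ρt)_B) / ρ_m.
Σt_A = 38.122 km; Σt_B = 22.82 km; Σ(ρt)_A = 102377.8; Σ(ρt)_B = 62983.2 (in km·kg m⁻³).
e = (38.122 − 22.82) − (102377.8 − 62983.2) / 3370 = 3.61 km.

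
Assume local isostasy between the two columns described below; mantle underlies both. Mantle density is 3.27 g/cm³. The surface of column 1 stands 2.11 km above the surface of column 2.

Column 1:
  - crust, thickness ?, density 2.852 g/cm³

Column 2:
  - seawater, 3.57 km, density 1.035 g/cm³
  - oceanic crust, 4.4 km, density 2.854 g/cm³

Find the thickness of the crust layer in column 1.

Take the compensation level at the base of the deeper column (depth z_c below the surface of column 1) and equate Σ ρ_i t_i down to z_c; mantle fills any gap and the z_c terms cancel.
Column 1: x×2.852 + (z_c − 0 − x)×3.27
Column 2: 2.11×0 + 3.57×1.035 + 4.4×2.854 + (z_c − 2.11 − 7.97)×3.27
The z_c×3.27 term appears on both sides and cancels. Collect the known terms of each column as K = Σ(ρt)_known − 3.27 × (depth of known layers): K_1 = 0 − 3.27×0 = 0; K_2 = 16.25255 − 3.27×(2.11 + 7.97) = −16.70905.
Balance: K_1 − x×(3.27 − 2.852) = K_2, so x = (K_1 − K_2)/(3.27 − 2.852) = 16.709/0.418 = 40 km.

40 km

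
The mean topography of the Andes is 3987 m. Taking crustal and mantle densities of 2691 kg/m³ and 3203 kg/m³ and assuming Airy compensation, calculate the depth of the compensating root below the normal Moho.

21000 m

In Airy isostatic equilibrium: the weight of the topography is balanced by the buoyancy of the root, ρ_c h = (ρ_m − ρ_c) r.
r = h · ρ_c / (ρ_m − ρ_c) = 3987 m × 2691 / (3203 − 2691) = 21000 m.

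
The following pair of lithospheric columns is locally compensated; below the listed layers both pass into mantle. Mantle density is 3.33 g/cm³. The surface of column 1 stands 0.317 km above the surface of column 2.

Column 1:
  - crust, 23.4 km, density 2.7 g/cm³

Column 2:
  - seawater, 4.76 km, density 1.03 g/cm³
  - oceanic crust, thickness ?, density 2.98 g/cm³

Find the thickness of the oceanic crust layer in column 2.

7.82 km

Take the compensation level at the base of the deeper column (depth z_c below the surface of column 1) and equate Σ ρ_i t_i down to z_c; mantle fills any gap and the z_c terms cancel.
Column 1: 23.4×2.7 + (z_c − 23.4)×3.33
Column 2: 0.317×0 + 4.76×1.03 + x×2.98 + (z_c − 0.317 − 4.76 − x)×3.33
The z_c×3.33 term appears on both sides and cancels. Collect the known terms of each column as K = Σ(ρt)_known − 3.33 × (depth of known layers): K_1 = 63.18 − 3.33×23.4 = −14.742; K_2 = 4.9028 − 3.33×(0.317 + 4.76) = −12.00361.
Balance: K_1 = K_2 − x×(3.33 − 2.98), so x = (K_2 − K_1)/(3.33 − 2.98) = 2.73839/0.35 = 7.82 km.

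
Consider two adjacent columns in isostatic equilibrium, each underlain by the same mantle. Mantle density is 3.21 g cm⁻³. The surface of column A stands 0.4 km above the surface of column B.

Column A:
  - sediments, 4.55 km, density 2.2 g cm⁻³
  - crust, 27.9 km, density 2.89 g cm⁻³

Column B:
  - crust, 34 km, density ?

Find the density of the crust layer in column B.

2.85 g cm⁻³

Take the compensation level at the base of the deeper column (depth z_c below the surface of column A) and equate Σ ρ_i t_i down to z_c; mantle fills any gap and the z_c terms cancel.
Column A: 4.55×2.2 + 27.9×2.89 + (z_c − 32.45)×3.21
Column B: 0.4×0 + 34×ρ + (z_c − 0.4 − 34)×3.21
The z_c×3.21 term appears on both sides and cancels. Collect the known terms of each column as K = Σ(ρt)_known − 3.21 × (depth of known layers): K_A = 90.641 − 3.21×32.45 = −13.5235; K_B = 0 − 3.21×(0.4 + 34) = −110.424.
Balance: K_A = K_B + 34×ρ, so ρ = (K_A − K_B)/34 = 96.9005/34 = 2.85 g cm⁻³.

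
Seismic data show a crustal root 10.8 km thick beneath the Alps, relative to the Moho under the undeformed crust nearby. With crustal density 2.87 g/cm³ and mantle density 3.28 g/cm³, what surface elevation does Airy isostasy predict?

By Archimedes' principle applied to the lithosphere: ρ_c h = (ρ_m − ρ_c) r.
h = r (ρ_m − ρ_c) / ρ_c = 10.8 km × (3.28 − 2.87) / 2.87 = 1.54 km.

1.54 km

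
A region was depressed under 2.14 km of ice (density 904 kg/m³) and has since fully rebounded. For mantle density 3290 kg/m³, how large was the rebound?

Removing the load lets mantle flow back in; uplift u satisfies ρ_ice t = ρ_m u.
u = t ρ_ice/ρ_m = 2.14 km × 904/3290 = 0.588 km.

0.588 km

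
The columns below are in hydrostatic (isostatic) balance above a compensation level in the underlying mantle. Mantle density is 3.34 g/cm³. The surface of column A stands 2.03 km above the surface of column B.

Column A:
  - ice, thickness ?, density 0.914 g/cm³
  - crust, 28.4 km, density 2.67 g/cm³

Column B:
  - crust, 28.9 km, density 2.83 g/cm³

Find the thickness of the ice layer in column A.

1.03 km

Take the compensation level at the base of the deeper column (depth z_c below the surface of column A) and equate Σ ρ_i t_i down to z_c; mantle fills any gap and the z_c terms cancel.
Column A: x×0.914 + 28.4×2.67 + (z_c − 28.4 − x)×3.34
Column B: 2.03×0 + 28.9×2.83 + (z_c − 2.03 − 28.9)×3.34
The z_c×3.34 term appears on both sides and cancels. Collect the known terms of each column as K = Σ(ρt)_known − 3.34 × (depth of known layers): K_A = 75.828 − 3.34×28.4 = −19.028; K_B = 81.787 − 3.34×(2.03 + 28.9) = −21.5192.
Balance: K_A − x×(3.34 − 0.914) = K_B, so x = (K_A − K_B)/(3.34 − 0.914) = 2.4912/2.426 = 1.03 km.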